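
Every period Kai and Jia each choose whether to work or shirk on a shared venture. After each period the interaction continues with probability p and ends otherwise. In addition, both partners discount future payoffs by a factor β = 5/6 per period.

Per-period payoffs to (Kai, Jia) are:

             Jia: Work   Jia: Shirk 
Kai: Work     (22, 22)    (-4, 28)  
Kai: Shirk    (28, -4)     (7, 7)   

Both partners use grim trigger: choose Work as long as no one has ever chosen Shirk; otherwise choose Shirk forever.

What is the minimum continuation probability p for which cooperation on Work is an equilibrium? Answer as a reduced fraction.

12/35

With continuation probability p and discount β, the effective per-period discount factor is βp.
Grim-trigger IC: βp ≥ (28−22)/(28−7) = 2/7.
So p ≥ (2/7)/(5/6) = 12/35.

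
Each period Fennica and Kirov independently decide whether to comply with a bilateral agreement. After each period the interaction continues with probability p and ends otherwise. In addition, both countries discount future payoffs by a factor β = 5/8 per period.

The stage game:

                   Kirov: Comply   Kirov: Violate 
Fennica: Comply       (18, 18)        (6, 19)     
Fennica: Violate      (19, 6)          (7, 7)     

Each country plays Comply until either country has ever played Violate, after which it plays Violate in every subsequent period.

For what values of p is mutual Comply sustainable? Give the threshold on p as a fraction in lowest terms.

2/15

Expected continuation weight on next period's payoff is β·p = 5/8·p, which plays the role of the discount factor.
Cooperation requires 5/8·p ≥ (19−18)/(19−7) = 1/12, hence p ≥ 2/15.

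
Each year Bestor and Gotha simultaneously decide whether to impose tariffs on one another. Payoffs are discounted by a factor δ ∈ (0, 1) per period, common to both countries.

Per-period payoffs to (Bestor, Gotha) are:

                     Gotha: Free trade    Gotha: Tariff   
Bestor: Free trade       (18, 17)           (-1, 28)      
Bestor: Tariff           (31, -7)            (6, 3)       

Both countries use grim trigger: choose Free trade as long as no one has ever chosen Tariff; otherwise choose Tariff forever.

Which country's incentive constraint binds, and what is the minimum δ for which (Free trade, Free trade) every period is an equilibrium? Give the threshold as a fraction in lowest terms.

Bestor's threshold: (31−18)/(31−6) = 13/25.
Gotha's threshold: (28−17)/(28−3) = 11/25.
13/25 > 11/25, so Bestor binds and δ* = 13/25.

Bestor; δ ≥ 13/25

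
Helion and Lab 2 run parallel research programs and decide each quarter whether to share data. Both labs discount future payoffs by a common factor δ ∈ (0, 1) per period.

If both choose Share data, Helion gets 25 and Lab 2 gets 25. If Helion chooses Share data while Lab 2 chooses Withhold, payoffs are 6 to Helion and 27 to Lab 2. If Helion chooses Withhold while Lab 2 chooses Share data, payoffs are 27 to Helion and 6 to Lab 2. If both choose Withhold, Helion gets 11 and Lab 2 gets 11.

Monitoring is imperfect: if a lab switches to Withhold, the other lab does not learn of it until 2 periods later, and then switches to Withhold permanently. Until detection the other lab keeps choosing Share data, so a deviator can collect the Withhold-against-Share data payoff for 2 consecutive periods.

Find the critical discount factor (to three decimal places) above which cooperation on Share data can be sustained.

The best deviation is to choose Withhold for all 2 undetected periods, earning 27 each, then 11 forever once detected.
Deviation value: 27(1−δ^2)/(1−δ) + 11δ^2/(1−δ); cooperation value: 25/(1−δ).
IC: 25 ≥ 27(1−δ^2) + 11δ^2 = 27 − 16δ^2.
So δ^2 ≥ 2/16 = 1/8, giving δ ≥ (1/8)^(1/2) ≈ 0.354.

0.354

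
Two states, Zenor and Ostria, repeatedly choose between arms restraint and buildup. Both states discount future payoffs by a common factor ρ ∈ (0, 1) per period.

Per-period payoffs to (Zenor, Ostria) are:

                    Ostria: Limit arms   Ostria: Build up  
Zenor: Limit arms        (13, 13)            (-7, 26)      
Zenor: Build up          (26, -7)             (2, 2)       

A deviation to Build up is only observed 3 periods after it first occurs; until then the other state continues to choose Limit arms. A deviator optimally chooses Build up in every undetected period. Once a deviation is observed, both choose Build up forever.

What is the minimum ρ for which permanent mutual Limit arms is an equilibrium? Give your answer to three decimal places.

The best deviation is to choose Build up for all 3 undetected periods, earning 26 each, then 2 forever once detected.
Deviation value: 26(1−ρ^3)/(1−ρ) + 2ρ^3/(1−ρ); cooperation value: 13/(1−ρ).
IC: 13 ≥ 26(1−ρ^3) + 2ρ^3 = 26 − 24ρ^3.
So ρ^3 ≥ 13/24, giving ρ ≥ (13/24)^(1/3) ≈ 0.815.

0.815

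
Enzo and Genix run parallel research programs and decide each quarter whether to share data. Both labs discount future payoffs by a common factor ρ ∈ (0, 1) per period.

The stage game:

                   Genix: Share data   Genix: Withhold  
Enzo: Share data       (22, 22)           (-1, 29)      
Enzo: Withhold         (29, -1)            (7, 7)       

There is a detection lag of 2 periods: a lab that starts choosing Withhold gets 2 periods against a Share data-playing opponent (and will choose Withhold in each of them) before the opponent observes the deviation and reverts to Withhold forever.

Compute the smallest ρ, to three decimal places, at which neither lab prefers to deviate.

0.564

The best deviation is to choose Withhold for all 2 undetected periods, earning 29 each, then 7 forever once detected.
Deviation value: 29(1−ρ^2)/(1−ρ) + 7ρ^2/(1−ρ); cooperation value: 22/(1−ρ).
IC: 22 ≥ 29(1−ρ^2) + 7ρ^2 = 29 − 22ρ^2.
So ρ^2 ≥ 7/22, giving ρ ≥ (7/22)^(1/2) ≈ 0.564.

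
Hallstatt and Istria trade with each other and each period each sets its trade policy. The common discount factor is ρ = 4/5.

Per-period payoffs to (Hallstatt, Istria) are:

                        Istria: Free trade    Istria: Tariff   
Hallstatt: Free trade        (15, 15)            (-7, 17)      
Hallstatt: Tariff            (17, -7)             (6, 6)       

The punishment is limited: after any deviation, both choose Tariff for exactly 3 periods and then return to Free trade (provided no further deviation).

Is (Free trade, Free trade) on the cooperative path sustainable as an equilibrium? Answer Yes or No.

Yes

IC: ρ+…+ρ^3 ≥ (17−15)/(15−6) = 2/9.
At ρ = 4/5: partial sum = 1.9520 ≥ 0.2222. Cooperation sustainable.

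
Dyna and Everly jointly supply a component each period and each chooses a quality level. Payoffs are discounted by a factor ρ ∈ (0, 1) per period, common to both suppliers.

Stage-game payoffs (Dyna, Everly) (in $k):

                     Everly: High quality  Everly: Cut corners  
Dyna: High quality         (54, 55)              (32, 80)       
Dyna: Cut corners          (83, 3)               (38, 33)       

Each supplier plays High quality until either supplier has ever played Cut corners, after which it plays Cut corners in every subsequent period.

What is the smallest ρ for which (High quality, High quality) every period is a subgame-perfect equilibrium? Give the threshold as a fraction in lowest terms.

Dyna's threshold: (83−54)/(83−38) = 29/45.
Everly's threshold: (80−55)/(80−33) = 25/47.
29/45 > 25/47, so Dyna binds and ρ* = 29/45.

29/45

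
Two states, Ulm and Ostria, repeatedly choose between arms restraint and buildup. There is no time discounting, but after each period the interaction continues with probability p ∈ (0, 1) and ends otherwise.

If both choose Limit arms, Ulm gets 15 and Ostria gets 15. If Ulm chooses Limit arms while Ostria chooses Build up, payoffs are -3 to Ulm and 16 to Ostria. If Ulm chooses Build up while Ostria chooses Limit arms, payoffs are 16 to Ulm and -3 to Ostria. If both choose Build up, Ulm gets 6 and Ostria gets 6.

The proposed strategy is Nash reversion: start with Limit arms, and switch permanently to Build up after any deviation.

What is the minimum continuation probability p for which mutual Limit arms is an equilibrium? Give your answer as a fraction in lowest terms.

1/10

With no time discounting, the continuation probability p plays the role of the discount factor.
Grim-trigger IC: 15/(1−p) ≥ 16 + 6p/(1−p) ⇒ p ≥ (16−15)/(16−6) = 1/10.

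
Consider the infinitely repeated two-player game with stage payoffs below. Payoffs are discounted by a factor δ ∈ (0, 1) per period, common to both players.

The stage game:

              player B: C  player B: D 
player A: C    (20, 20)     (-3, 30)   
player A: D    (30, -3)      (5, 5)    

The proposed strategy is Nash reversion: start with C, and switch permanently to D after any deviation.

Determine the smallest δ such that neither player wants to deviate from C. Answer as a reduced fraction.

2/5

Cooperation forever yields 20 each period: 20/(1−δ).
Deviating yields 30 once, then 5 forever: 30 + 5δ/(1−δ).
No profitable deviation requires 20/(1−δ) ≥ 30 + 5δ/(1−δ).
Multiplying by (1−δ): 20 ≥ 30(1−δ) + 5δ = 30 − 25δ.
So 25δ ≥ 10, i.e. δ ≥ 10/25 = 2/5.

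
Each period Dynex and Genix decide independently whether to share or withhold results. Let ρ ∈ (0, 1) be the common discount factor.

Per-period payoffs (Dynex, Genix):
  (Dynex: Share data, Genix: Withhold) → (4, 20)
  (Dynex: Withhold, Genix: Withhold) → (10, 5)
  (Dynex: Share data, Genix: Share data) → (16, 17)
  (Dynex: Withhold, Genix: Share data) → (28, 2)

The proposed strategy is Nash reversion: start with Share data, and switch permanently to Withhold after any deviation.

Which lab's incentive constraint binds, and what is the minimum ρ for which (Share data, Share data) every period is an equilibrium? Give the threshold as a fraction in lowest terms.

For Dynex: deviation gain 28−16 = 12, per-period punishment loss 16−10 = 6. IC gives ρ ≥ 12/18 = 2/3.
For Genix: gain 3, loss 12 per period, so ρ ≥ 3/15 = 1/5.
The tighter constraint is Dynex's, so cooperation needs ρ ≥ 2/3.

Dynex; ρ ≥ 2/3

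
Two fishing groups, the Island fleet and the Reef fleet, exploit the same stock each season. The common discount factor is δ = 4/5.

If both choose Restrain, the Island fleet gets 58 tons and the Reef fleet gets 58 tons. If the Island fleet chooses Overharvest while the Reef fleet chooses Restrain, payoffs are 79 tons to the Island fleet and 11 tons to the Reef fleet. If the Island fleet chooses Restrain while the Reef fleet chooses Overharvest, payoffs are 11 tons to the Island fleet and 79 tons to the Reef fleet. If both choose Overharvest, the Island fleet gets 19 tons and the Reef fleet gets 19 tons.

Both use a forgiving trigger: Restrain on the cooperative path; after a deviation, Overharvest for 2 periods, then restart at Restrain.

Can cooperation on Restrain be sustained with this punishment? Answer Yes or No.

IC: δ+…+δ^2 ≥ (79−58)/(58−19) = 7/13.
At δ = 4/5: partial sum = 1.4400 ≥ 0.5385. Cooperation sustainable.

Yes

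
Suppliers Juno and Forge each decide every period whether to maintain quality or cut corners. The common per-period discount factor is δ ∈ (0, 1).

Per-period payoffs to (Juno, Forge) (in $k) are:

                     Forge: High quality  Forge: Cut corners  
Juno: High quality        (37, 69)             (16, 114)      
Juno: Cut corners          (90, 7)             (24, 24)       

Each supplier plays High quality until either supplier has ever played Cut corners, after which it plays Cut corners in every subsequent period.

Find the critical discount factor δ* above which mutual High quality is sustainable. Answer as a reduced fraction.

53/66

Juno: cooperation gives 37 each period; deviation gives 90 once then 24 forever.
  37/(1−δ) ≥ 90 + 24δ/(1−δ) ⇒ δ ≥ 53/66.
Forge: cooperation gives 69 each period; deviation gives 114 once then 24 forever.
  δ ≥ 45/90 = 1/2.
Both must hold, so the binding constraint is Juno's: δ ≥ 53/66.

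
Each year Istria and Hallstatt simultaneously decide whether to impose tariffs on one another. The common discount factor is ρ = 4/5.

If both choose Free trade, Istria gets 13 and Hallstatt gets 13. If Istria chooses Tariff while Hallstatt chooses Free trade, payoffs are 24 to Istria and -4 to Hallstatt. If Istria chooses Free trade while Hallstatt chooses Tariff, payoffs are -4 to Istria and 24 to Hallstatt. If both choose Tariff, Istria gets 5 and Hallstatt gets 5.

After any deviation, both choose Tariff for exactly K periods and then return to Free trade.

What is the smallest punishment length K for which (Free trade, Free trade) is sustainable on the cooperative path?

IC: ρ(1−ρ^K)/(1−ρ) ≥ (24−13)/(13−5) = 11/8.
With ρ = 4/5: need 1 − ρ^K ≥ 11/8·(1−4/5)/(4/5), i.e. ρ^K ≤ 0.6562.
Since (4/5)^1 = 0.8000 and (4/5)^2 = 0.6400, the smallest such K is 2.

2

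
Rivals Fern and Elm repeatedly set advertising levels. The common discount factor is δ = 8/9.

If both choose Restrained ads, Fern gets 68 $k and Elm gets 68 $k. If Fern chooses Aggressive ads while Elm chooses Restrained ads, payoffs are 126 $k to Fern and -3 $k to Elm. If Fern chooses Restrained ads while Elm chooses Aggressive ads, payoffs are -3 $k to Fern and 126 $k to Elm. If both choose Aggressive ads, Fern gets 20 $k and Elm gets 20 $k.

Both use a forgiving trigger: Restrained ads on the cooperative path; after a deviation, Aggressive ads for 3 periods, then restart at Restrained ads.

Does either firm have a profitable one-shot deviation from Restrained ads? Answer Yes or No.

IC: δ+…+δ^3 ≥ (126−68)/(68−20) = 29/24.
At δ = 8/9: partial sum = 2.3813 ≥ 1.2083. Cooperation sustainable.

No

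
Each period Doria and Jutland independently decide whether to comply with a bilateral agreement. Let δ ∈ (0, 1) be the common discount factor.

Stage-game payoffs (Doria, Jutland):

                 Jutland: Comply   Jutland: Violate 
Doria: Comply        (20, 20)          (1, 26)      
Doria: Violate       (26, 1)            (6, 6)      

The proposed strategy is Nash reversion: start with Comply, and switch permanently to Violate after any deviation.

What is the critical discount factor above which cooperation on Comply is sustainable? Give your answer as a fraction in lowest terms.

Under grim trigger the critical discount factor is (T−C)/(T−P) with T = 26, C = 20, P = 6.
δ* = (26−20)/(26−6) = 6/20 = 3/10.

3/10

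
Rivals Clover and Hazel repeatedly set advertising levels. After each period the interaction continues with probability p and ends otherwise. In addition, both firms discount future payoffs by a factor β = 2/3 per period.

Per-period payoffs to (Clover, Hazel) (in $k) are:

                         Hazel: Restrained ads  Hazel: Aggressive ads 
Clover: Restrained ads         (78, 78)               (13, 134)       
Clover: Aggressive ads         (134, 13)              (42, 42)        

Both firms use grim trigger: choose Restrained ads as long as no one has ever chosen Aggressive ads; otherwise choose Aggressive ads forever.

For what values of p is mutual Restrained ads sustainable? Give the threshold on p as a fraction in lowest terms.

21/23

Expected continuation weight on next period's payoff is β·p = 2/3·p, which plays the role of the discount factor.
Cooperation requires 2/3·p ≥ (134−78)/(134−42) = 14/23, hence p ≥ 21/23.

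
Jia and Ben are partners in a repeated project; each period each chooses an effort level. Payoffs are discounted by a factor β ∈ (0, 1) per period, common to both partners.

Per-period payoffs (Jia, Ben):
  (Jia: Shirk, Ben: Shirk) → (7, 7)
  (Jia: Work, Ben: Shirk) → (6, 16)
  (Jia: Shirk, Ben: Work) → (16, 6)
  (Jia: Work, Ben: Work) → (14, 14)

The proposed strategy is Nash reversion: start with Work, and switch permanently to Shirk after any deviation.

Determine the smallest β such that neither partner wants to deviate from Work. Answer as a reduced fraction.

Cooperation forever yields 14 each period: 14/(1−β).
Deviating yields 16 once, then 7 forever: 16 + 7β/(1−β).
No profitable deviation requires 14/(1−β) ≥ 16 + 7β/(1−β).
Multiplying by (1−β): 14 ≥ 16(1−β) + 7β = 16 − 9β.
So 9β ≥ 2, i.e. β ≥ 2/9.

2/9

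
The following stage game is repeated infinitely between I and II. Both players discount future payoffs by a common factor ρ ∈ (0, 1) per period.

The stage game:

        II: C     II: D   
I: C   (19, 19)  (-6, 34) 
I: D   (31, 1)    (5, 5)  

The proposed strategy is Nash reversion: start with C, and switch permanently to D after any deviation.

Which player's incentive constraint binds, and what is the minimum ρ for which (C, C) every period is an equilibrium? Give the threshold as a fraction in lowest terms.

I: cooperation gives 19 each period; deviation gives 31 once then 5 forever.
  19/(1−ρ) ≥ 31 + 5ρ/(1−ρ) ⇒ ρ ≥ 12/26 = 6/13.
II: cooperation gives 19 each period; deviation gives 34 once then 5 forever.
  ρ ≥ 15/29.
Both must hold, so the binding constraint is II's: ρ ≥ 15/29.

II; ρ ≥ 15/29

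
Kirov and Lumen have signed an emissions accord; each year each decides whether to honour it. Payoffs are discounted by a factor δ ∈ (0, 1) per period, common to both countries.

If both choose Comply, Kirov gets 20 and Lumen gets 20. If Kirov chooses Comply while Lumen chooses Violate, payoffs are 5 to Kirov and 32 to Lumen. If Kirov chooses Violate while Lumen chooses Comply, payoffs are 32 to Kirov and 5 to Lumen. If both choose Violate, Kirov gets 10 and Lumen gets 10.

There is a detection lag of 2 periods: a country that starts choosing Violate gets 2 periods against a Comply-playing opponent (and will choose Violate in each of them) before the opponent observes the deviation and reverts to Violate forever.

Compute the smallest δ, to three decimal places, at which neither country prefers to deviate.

Deviating for the 2 undetected periods gains 32−20 = 12 per period over cooperation, then loses 20−10 = 10 per period forever once punishment starts.
Gain: 12(1 + δ + … + δ^1); loss: 10·δ^2/(1−δ).
No profitable deviation ⇔ 12(1−δ^2) ≤ 10·δ^2, i.e. δ^2 ≥ 12/(12+10) = 6/11.
Hence δ ≥ (6/11)^(1/2) ≈ 0.739.

0.739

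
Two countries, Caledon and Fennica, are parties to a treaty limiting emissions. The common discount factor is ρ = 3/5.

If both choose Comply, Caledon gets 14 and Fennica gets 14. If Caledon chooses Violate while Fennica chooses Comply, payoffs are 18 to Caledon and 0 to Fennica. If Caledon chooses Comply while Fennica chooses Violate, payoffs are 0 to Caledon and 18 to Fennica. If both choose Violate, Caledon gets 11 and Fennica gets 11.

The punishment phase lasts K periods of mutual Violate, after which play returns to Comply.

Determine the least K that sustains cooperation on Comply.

5

No profitable deviation requires (14−11)(ρ+…+ρ^K) ≥ 18−14, i.e. ρ+…+ρ^K ≥ 4/3 ≈ 1.3333.
With ρ = 3/5, the partial sums are K=1: 0.6000, K=2: 0.9600, K=3: 1.1760, K=4: 1.3056, K=5: 1.3834.
K = 5 is the first length at which the sum reaches 1.3333.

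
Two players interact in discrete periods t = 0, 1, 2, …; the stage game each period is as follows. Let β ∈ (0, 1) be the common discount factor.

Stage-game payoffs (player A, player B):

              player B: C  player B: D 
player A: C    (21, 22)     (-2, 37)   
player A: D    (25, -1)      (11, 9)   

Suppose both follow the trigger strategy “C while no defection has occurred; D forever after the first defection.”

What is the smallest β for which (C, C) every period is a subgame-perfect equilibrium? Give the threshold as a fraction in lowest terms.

15/28

player A's threshold: (25−21)/(25−11) = 2/7.
player B's threshold: (37−22)/(37−9) = 15/28.
2/7 < 15/28, so player B binds and β* = 15/28.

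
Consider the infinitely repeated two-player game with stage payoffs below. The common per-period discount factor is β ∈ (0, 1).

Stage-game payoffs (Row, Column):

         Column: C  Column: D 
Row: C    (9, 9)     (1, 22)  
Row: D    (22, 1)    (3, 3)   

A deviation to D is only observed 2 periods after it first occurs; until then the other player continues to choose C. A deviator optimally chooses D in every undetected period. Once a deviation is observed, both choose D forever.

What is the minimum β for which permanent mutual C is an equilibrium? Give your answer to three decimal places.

0.827

The best deviation is to choose D for all 2 undetected periods, earning 22 each, then 3 forever once detected.
Deviation value: 22(1−β^2)/(1−β) + 3β^2/(1−β); cooperation value: 9/(1−β).
IC: 9 ≥ 22(1−β^2) + 3β^2 = 22 − 19β^2.
So β^2 ≥ 13/19, giving β ≥ (13/19)^(1/2) ≈ 0.827.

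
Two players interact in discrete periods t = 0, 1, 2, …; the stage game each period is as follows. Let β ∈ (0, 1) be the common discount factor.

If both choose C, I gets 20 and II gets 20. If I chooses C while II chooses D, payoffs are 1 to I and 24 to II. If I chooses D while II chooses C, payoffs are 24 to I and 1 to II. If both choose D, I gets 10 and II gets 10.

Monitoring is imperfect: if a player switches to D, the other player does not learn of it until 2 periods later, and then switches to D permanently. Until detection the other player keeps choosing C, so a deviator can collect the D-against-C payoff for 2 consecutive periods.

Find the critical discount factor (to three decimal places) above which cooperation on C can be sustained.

Deviating for the 2 undetected periods gains 24−20 = 4 per period over cooperation, then loses 20−10 = 10 per period forever once punishment starts.
Gain: 4(1 + β + … + β^1); loss: 10·β^2/(1−β).
No profitable deviation ⇔ 4(1−β^2) ≤ 10·β^2, i.e. β^2 ≥ 4/(4+10) = 2/7.
Hence β ≥ (2/7)^(1/2) ≈ 0.535.

0.535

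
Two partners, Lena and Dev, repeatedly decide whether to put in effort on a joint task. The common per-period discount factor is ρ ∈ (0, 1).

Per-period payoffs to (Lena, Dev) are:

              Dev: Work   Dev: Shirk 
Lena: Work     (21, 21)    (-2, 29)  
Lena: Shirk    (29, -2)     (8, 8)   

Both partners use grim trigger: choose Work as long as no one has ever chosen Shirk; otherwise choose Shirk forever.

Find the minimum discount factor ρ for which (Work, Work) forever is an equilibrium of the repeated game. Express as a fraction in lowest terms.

8/21

One-period gain from deviating is 29 − 21 = 8. The loss is 21 − 8 = 13 in every subsequent period, with present value 13·ρ/(1−ρ).
Deviation is unprofitable when 13·ρ/(1−ρ) ≥ 8, i.e. ρ/(1−ρ) ≥ 8/13.
Equivalently ρ ≥ 8/(8+13) = 8/21.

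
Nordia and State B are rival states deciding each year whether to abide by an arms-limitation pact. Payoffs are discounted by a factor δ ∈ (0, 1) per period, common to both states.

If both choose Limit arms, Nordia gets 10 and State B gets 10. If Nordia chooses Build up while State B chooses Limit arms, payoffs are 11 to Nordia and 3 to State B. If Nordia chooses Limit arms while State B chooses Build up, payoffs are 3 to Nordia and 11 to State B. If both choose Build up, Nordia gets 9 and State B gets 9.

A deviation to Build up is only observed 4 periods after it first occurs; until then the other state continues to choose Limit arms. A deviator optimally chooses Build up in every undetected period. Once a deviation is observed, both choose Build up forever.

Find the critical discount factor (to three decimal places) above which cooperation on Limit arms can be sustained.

0.841

The best deviation is to choose Build up for all 4 undetected periods, earning 11 each, then 9 forever once detected.
Deviation value: 11(1−δ^4)/(1−δ) + 9δ^4/(1−δ); cooperation value: 10/(1−δ).
IC: 10 ≥ 11(1−δ^4) + 9δ^4 = 11 − 2δ^4.
So δ^4 ≥ 1/2, giving δ ≥ (1/2)^(1/4) ≈ 0.841.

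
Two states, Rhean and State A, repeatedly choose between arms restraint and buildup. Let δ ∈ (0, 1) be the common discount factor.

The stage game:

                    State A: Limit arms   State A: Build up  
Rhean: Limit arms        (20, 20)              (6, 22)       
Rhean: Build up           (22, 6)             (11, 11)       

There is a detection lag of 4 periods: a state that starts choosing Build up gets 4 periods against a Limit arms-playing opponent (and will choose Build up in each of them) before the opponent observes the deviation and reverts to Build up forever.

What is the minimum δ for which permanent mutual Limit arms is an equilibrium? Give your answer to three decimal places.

0.653

A deviator earns 22 for 4 periods, then 11 forever; cooperating earns 20 forever. Multiplying the IC by (1−δ):
20 ≥ 22(1−δ^4) + 11δ^4, so 11·δ^4 ≥ 2 and δ^4 ≥ 2/11.
δ ≥ (2/11)^(1/4) ≈ 0.653.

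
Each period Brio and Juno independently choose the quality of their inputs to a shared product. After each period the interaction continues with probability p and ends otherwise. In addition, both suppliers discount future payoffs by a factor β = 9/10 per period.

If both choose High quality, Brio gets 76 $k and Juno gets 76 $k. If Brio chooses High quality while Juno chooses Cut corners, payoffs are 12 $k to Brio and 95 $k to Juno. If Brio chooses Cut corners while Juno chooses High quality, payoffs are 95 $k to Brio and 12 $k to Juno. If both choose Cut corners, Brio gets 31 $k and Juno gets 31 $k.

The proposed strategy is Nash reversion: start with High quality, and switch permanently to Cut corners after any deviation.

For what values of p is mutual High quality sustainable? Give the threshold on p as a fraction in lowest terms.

95/288

Expected continuation weight on next period's payoff is β·p = 9/10·p, which plays the role of the discount factor.
Cooperation requires 9/10·p ≥ (95−76)/(95−31) = 19/64, hence p ≥ 95/288.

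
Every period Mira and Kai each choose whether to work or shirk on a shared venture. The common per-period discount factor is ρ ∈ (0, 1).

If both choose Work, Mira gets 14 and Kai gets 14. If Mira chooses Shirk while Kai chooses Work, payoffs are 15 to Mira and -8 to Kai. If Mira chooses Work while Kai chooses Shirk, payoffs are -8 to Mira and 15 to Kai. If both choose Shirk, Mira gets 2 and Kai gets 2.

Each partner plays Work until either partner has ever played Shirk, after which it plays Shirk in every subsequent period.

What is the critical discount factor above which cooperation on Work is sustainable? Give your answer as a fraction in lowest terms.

1/13

One-period gain from deviating is 15 − 14 = 1. The loss is 14 − 2 = 12 in every subsequent period, with present value 12·ρ/(1−ρ).
Deviation is unprofitable when 12·ρ/(1−ρ) ≥ 1, i.e. ρ/(1−ρ) ≥ 1/12.
Equivalently ρ ≥ 1/(1+12) = 1/13.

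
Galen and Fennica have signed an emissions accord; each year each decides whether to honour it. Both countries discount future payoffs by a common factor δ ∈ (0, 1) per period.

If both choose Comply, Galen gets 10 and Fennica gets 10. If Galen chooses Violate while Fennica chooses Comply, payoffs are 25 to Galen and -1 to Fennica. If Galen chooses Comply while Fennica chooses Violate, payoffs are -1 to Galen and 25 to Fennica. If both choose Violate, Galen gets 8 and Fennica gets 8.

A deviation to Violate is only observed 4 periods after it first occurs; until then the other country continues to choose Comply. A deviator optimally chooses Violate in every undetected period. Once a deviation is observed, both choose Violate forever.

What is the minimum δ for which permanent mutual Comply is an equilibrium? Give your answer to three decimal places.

0.969

A deviator earns 25 for 4 periods, then 8 forever; cooperating earns 10 forever. Multiplying the IC by (1−δ):
10 ≥ 25(1−δ^4) + 8δ^4, so 17·δ^4 ≥ 15 and δ^4 ≥ 15/17.
δ ≥ (15/17)^(1/4) ≈ 0.969.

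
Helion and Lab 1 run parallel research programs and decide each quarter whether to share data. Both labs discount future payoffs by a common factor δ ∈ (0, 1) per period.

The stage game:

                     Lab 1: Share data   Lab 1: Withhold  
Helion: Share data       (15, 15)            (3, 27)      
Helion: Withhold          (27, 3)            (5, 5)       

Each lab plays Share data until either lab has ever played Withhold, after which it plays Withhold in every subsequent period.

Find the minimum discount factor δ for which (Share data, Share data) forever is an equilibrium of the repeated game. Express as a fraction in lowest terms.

6/11

Under grim trigger the critical discount factor is (T−C)/(T−P) with T = 27, C = 15, P = 5.
δ* = (27−15)/(27−5) = 12/22 = 6/11.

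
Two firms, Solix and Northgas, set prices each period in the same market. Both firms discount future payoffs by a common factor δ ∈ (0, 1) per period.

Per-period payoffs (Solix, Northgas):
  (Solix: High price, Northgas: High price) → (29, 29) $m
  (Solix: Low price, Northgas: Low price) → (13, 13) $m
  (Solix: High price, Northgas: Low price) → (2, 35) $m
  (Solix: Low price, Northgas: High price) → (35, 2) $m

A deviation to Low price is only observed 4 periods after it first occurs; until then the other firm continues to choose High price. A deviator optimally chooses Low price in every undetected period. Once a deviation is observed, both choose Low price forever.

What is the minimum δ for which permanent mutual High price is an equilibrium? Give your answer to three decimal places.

0.723

Deviating for the 4 undetected periods gains 35−29 = 6 per period over cooperation, then loses 29−13 = 16 per period forever once punishment starts.
Gain: 6(1 + δ + … + δ^3); loss: 16·δ^4/(1−δ).
No profitable deviation ⇔ 6(1−δ^4) ≤ 16·δ^4, i.e. δ^4 ≥ 6/(6+16) = 3/11.
Hence δ ≥ (3/11)^(1/4) ≈ 0.723.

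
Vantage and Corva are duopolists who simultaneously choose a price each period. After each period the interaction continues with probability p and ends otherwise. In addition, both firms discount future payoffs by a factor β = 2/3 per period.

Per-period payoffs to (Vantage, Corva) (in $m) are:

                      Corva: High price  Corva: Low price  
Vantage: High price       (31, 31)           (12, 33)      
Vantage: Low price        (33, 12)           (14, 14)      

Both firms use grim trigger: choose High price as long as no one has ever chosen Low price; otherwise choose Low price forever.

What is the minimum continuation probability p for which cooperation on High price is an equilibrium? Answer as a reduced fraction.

With continuation probability p and discount β, the effective per-period discount factor is βp.
Grim-trigger IC: βp ≥ (33−31)/(33−14) = 2/19.
So p ≥ (2/19)/(2/3) = 3/19.

3/19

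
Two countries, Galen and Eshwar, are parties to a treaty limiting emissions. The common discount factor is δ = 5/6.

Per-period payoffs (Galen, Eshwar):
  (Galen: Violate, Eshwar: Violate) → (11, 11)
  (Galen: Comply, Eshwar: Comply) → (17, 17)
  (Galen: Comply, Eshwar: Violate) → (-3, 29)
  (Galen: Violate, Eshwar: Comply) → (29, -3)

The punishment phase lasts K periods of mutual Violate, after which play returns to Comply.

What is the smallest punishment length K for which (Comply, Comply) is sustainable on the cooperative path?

IC: δ(1−δ^K)/(1−δ) ≥ (29−17)/(17−11) = 2.
With δ = 5/6: need 1 − δ^K ≥ 2·(1−5/6)/(5/6), i.e. δ^K ≤ 0.6000.
Since (5/6)^2 = 0.6944 and (5/6)^3 = 0.5787, the smallest such K is 3.

3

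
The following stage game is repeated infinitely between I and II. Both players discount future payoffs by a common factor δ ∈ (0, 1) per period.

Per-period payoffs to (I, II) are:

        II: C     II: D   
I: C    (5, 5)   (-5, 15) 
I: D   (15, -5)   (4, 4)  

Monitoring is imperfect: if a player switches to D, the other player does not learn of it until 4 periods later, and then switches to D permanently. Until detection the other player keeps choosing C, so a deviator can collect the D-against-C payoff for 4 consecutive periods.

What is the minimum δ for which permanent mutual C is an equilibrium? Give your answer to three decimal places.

A deviator earns 15 for 4 periods, then 4 forever; cooperating earns 5 forever. Multiplying the IC by (1−δ):
5 ≥ 15(1−δ^4) + 4δ^4, so 11·δ^4 ≥ 10 and δ^4 ≥ 10/11.
δ ≥ (10/11)^(1/4) ≈ 0.976.

0.976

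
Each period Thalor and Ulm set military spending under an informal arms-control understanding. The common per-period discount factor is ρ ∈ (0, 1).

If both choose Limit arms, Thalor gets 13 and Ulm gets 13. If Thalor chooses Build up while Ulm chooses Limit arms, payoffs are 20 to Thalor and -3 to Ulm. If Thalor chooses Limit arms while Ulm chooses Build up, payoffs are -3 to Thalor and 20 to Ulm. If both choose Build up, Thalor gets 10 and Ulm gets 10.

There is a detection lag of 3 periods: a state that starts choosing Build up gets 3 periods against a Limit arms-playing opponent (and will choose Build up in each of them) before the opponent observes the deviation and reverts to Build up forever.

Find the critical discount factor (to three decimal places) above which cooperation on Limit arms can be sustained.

0.888

A deviator earns 20 for 3 periods, then 10 forever; cooperating earns 13 forever. Multiplying the IC by (1−ρ):
13 ≥ 20(1−ρ^3) + 10ρ^3, so 10·ρ^3 ≥ 7 and ρ^3 ≥ 7/10.
ρ ≥ (7/10)^(1/3) ≈ 0.888.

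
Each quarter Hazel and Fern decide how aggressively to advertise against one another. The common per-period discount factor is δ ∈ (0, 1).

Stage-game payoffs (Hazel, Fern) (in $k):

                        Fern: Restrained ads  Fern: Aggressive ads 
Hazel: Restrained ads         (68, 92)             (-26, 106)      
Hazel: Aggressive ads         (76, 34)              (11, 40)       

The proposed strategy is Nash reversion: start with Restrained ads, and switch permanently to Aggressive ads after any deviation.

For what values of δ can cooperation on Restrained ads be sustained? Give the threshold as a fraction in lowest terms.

Hazel: cooperation gives 68 each period; deviation gives 76 once then 11 forever.
  68/(1−δ) ≥ 76 + 11δ/(1−δ) ⇒ δ ≥ 8/65.
Fern: cooperation gives 92 each period; deviation gives 106 once then 40 forever.
  δ ≥ 14/66 = 7/33.
Both must hold, so the binding constraint is Fern's: δ ≥ 7/33.

7/33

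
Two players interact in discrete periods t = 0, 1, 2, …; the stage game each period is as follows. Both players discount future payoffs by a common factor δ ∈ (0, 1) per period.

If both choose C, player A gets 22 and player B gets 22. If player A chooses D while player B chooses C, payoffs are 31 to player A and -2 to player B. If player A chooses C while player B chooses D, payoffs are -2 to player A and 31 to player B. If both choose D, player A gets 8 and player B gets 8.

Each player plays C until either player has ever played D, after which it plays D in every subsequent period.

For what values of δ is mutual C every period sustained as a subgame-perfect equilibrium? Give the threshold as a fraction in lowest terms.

Under grim trigger the critical discount factor is (T−C)/(T−P) with T = 31, C = 22, P = 8.
δ* = (31−22)/(31−8) = 9/23.

9/23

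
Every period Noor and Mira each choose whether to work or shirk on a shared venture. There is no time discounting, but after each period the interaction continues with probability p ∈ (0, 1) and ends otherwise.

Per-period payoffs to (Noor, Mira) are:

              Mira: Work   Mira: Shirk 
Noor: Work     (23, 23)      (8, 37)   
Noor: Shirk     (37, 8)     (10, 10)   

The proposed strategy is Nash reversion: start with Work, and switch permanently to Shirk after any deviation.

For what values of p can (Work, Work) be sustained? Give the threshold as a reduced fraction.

14/27

With no time discounting, the continuation probability p plays the role of the discount factor.
Grim-trigger IC: 23/(1−p) ≥ 37 + 10p/(1−p) ⇒ p ≥ (37−23)/(37−10) = 14/27.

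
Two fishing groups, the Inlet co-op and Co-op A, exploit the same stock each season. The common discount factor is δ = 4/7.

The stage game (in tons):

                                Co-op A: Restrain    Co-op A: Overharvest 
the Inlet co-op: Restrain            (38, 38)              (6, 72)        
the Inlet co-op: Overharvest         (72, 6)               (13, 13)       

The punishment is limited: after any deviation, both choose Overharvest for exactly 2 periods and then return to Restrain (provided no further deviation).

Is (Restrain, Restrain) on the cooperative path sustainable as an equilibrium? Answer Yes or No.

Comparing payoff streams over the 3 periods until play realigns: cooperate → 38(1+δ+…+δ^2); deviate → 72 + 13(δ+…+δ^2).
Cooperation is sustained iff (38−13)(δ+…+δ^2) ≥ 72−38.
δ+…+δ^2 = 4/7·(1−(4/7)^2)/(1−4/7) = 0.8980, and (72−38)/(38−13) = 1.3600.
0.8980 < 1.3600, so cooperation is not sustainable.

No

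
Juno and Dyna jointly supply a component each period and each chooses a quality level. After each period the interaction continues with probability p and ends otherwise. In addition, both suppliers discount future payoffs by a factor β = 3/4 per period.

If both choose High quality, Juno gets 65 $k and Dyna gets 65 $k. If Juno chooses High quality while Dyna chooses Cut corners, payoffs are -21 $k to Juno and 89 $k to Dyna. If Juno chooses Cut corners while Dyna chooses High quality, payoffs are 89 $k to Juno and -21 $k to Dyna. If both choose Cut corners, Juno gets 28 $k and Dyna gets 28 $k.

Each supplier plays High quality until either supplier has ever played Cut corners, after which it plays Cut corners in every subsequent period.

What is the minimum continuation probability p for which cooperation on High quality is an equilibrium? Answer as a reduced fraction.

32/61

With continuation probability p and discount β, the effective per-period discount factor is βp.
Grim-trigger IC: βp ≥ (89−65)/(89−28) = 24/61.
So p ≥ (24/61)/(3/4) = 32/61.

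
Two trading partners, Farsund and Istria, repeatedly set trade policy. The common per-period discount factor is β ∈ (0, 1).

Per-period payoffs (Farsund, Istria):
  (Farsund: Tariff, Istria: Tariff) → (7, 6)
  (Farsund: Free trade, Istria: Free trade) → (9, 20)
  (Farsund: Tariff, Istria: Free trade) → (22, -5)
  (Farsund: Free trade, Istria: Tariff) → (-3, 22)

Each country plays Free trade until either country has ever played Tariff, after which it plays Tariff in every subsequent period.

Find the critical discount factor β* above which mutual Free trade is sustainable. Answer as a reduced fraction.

13/15

For Farsund: deviation gain 22−9 = 13, per-period punishment loss 9−7 = 2. IC gives β ≥ 13/15.
For Istria: gain 2, loss 14 per period, so β ≥ 2/16 = 1/8.
The tighter constraint is Farsund's, so cooperation needs β ≥ 13/15.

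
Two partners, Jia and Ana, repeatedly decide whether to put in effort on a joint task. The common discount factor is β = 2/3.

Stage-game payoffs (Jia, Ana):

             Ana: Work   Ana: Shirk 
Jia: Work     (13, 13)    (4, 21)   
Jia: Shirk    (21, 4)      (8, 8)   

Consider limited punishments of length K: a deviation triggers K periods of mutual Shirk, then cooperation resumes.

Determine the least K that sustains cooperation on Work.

IC: β(1−β^K)/(1−β) ≥ (21−13)/(13−8) = 8/5.
With β = 2/3: need 1 − β^K ≥ 8/5·(1−2/3)/(2/3), i.e. β^K ≤ 0.2000.
Since (2/3)^3 = 0.2963 and (2/3)^4 = 0.1975, the smallest such K is 4.

4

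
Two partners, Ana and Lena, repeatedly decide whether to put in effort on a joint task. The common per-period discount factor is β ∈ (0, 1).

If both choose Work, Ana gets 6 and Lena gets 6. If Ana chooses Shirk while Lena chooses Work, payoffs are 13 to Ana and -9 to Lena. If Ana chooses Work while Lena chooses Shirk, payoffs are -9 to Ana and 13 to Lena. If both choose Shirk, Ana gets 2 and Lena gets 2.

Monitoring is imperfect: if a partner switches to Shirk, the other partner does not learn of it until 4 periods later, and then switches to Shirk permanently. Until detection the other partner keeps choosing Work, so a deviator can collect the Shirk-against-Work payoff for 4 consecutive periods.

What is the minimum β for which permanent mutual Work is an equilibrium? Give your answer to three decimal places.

The best deviation is to choose Shirk for all 4 undetected periods, earning 13 each, then 2 forever once detected.
Deviation value: 13(1−β^4)/(1−β) + 2β^4/(1−β); cooperation value: 6/(1−β).
IC: 6 ≥ 13(1−β^4) + 2β^4 = 13 − 11β^4.
So β^4 ≥ 7/11, giving β ≥ (7/11)^(1/4) ≈ 0.893.

0.893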